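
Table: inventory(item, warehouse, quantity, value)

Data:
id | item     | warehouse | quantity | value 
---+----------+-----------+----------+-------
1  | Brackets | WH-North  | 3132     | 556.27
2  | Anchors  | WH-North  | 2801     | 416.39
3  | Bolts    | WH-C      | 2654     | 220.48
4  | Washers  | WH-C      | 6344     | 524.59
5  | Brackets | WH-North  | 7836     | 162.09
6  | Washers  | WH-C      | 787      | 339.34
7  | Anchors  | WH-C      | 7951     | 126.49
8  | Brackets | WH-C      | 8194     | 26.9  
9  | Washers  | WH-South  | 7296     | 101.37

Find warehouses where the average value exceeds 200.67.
SELECT warehouse, AVG(value)
FROM inventory
GROUP BY warehouse
HAVING AVG(value) > 200.67

Result:
  WH-C: avg=247.56
  WH-North: avg=378.25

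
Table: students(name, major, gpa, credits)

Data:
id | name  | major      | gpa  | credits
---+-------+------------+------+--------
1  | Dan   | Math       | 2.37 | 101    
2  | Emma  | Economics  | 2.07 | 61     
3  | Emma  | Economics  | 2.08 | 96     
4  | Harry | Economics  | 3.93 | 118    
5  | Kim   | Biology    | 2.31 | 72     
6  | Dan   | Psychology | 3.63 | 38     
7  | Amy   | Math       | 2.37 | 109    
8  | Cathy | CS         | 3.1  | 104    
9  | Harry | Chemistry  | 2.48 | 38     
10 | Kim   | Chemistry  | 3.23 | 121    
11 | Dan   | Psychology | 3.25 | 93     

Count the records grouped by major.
SELECT major, COUNT(*) as count
FROM students
GROUP BY major

Result:
  Biology: 1
  CS: 1
  Chemistry: 2
  Economics: 3
  Math: 2
  Psychology: 2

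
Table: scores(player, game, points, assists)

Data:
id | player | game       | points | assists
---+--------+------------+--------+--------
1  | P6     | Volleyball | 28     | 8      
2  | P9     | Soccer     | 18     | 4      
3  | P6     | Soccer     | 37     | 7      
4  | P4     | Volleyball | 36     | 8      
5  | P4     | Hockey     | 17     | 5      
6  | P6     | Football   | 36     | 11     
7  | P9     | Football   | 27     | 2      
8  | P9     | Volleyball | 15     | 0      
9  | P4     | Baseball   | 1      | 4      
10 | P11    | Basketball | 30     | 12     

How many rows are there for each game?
SELECT game, COUNT(*) as count
FROM scores
GROUP BY game

Result:
  Baseball: 1
  Basketball: 1
  Football: 2
  Hockey: 1
  Soccer: 2
  Volleyball: 3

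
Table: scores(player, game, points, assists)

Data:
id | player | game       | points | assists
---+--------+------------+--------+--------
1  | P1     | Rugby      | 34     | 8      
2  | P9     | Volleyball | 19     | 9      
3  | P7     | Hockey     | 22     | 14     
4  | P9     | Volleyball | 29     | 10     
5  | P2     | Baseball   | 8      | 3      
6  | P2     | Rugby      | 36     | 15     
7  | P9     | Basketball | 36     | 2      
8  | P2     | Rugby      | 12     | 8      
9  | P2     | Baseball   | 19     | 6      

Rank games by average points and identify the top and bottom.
SELECT game, AVG(points)
FROM scores
GROUP BY game
ORDER BY AVG(points)

All groups:
  Baseball: 13.50
  Hockey: 22.00
  Volleyball: 24.00
  Rugby: 27.33
  Basketball: 36.00

Highest: Basketball (36.00)
Lowest: Baseball (13.50)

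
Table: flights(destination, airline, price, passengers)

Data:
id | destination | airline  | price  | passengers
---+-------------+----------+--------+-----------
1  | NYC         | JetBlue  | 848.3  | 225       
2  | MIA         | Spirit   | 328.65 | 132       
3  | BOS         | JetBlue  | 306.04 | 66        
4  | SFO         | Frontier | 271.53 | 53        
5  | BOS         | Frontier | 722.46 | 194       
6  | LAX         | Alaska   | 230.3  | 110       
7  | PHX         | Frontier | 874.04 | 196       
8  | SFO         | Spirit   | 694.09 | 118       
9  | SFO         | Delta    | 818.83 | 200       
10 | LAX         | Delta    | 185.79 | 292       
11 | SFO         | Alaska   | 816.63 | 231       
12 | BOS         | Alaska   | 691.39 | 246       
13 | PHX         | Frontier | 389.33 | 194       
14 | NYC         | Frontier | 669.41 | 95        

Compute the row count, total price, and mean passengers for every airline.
SELECT airline,
       COUNT(*) as cnt,
       SUM(price) as total_price,
       AVG(passengers) as avg_passengers
FROM flights
GROUP BY airline

Result:
  Alaska: 3 records, 1738.32 total price, 195.67 avg passengers
  Delta: 2 records, 1004.62 total price, 246.00 avg passengers
  Frontier: 5 records, 2926.77 total price, 146.40 avg passengers
  JetBlue: 2 records, 1154.34 total price, 145.50 avg passengers
  Spirit: 2 records, 1022.74 total price, 125.00 avg passengers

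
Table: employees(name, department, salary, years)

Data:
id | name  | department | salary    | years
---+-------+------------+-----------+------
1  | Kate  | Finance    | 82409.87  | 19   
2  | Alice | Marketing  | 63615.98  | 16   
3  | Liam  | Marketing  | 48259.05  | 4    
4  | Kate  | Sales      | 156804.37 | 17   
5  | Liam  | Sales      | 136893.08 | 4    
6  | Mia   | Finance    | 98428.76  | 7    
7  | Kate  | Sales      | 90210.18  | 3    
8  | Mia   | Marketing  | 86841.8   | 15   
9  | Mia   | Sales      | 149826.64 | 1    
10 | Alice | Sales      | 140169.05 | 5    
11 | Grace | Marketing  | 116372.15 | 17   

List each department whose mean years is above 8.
SELECT department, AVG(years)
FROM employees
GROUP BY department
HAVING AVG(years) > 8

Result:
  Finance: avg=13.00
  Marketing: avg=13.00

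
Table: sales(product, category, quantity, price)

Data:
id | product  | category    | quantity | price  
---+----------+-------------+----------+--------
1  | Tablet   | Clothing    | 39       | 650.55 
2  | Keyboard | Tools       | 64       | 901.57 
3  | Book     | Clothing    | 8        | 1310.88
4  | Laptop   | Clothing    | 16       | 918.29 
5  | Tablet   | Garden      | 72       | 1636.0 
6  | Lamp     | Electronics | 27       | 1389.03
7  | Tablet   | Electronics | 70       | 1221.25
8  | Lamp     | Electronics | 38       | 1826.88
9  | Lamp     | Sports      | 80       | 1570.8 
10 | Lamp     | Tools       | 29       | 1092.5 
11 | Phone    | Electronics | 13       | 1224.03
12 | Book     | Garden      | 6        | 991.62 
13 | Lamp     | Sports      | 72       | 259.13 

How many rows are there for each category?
SELECT category, COUNT(*) as count
FROM sales
GROUP BY category

Result:
  Clothing: 3
  Electronics: 4
  Garden: 2
  Sports: 2
  Tools: 2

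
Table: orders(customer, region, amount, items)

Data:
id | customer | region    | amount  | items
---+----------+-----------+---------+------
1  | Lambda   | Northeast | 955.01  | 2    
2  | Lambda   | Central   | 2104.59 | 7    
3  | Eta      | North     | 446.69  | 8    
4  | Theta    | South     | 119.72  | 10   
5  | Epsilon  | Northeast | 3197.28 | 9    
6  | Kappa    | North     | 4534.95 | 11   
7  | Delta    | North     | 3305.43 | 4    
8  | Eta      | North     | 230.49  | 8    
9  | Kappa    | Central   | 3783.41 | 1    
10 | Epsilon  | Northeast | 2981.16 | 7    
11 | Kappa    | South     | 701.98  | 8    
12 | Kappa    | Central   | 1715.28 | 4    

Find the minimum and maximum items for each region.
SELECT region, MIN(items), MAX(items)
FROM orders
GROUP BY region

Result:
  Central: min=1, max=7
  North: min=4, max=11
  Northeast: min=2, max=9
  South: min=8, max=10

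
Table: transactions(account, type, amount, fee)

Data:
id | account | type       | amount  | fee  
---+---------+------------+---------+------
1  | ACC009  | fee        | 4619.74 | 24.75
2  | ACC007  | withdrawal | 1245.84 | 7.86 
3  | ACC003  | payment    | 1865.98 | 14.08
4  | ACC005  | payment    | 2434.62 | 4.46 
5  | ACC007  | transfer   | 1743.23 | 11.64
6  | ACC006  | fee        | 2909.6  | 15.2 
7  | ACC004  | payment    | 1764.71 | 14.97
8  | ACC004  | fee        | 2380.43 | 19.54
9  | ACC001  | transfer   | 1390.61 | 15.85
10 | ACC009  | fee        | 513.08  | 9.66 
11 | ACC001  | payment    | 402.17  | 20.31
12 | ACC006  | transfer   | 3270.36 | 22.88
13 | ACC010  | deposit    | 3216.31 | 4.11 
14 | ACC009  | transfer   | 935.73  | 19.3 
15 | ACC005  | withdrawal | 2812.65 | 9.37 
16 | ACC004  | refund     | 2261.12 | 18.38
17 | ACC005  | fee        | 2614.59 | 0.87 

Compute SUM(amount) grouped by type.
SELECT type, SUM(amount) as result
FROM transactions
GROUP BY type

Result:
  deposit: 3216.31
  fee: 13037.44
  payment: 6467.48
  refund: 2261.12
  transfer: 7339.93
  withdrawal: 4058.49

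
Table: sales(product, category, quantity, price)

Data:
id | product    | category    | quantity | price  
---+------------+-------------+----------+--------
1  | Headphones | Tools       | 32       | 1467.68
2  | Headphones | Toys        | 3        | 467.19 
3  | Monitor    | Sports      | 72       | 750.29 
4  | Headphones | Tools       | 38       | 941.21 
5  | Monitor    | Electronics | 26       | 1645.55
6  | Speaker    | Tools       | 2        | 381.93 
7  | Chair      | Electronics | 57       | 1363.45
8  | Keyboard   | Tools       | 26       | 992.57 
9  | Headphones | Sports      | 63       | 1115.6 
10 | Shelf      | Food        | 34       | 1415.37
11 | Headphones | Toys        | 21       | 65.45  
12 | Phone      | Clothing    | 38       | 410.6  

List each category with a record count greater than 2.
SELECT category, COUNT(*) as cnt
FROM sales
GROUP BY category
HAVING COUNT(*) > 2

Result:
  Tools: 4

Note: HAVING filters groups after aggregation, WHERE filters rows before.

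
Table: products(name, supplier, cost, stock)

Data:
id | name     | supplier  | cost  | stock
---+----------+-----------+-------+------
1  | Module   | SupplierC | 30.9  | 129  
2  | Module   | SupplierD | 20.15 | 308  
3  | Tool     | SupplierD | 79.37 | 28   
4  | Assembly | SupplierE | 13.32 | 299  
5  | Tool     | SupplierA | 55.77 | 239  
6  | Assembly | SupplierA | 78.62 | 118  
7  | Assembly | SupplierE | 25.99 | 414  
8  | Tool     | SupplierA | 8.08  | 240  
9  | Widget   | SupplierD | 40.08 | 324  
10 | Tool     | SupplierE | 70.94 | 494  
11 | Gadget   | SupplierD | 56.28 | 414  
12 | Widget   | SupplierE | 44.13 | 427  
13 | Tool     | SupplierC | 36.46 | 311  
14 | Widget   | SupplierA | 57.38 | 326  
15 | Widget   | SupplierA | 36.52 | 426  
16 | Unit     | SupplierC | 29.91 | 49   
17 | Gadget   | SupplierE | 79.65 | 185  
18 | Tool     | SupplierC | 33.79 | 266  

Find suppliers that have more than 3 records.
SELECT supplier, COUNT(*) as cnt
FROM products
GROUP BY supplier
HAVING COUNT(*) > 3

Result:
  SupplierA: 5
  SupplierC: 4
  SupplierD: 4
  SupplierE: 5

Note: HAVING filters groups after aggregation, WHERE filters rows before.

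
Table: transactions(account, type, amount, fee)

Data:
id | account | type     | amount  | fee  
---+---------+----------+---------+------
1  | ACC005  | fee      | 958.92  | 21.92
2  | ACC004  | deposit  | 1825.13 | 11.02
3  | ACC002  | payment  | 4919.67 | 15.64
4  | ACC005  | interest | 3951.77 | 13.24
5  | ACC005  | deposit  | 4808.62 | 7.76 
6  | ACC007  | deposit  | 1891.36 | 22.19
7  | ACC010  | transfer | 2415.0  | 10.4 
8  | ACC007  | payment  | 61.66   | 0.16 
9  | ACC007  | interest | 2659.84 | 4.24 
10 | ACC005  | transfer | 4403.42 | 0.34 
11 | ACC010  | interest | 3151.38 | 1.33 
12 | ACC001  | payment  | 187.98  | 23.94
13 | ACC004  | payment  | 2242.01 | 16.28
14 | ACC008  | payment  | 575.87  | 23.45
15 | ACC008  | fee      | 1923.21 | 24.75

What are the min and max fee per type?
SELECT type, MIN(fee), MAX(fee)
FROM transactions
GROUP BY type

Result:
  deposit: min=7.76, max=22.19
  fee: min=21.92, max=24.75
  interest: min=1.33, max=13.24
  payment: min=0.16, max=23.94
  transfer: min=0.34, max=10.40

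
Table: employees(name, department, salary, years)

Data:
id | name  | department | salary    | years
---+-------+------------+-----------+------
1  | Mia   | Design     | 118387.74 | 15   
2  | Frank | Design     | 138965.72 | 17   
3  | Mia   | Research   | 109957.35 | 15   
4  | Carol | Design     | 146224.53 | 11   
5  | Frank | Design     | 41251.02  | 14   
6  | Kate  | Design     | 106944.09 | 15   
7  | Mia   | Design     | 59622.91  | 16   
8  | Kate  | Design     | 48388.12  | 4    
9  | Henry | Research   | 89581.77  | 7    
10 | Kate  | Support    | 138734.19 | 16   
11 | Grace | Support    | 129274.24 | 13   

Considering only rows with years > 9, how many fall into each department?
SELECT department, COUNT(*)
FROM employees
WHERE years > 9
GROUP BY department

Note: WHERE filters rows before grouping.

Result:
  Design: 6
  Research: 1
  Support: 2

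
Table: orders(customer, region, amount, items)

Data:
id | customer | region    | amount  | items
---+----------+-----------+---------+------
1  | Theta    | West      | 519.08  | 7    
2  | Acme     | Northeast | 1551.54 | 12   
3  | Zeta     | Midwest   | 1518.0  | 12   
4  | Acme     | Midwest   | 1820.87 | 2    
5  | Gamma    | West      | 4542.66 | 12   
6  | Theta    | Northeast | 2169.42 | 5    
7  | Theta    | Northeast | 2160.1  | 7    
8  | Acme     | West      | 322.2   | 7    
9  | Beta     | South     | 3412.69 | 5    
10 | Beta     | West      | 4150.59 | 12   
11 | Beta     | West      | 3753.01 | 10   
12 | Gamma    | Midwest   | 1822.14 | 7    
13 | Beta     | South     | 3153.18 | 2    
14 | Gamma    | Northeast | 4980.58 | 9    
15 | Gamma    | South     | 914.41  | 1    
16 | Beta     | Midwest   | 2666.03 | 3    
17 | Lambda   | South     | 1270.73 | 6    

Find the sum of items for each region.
SELECT region, SUM(items) as result
FROM orders
GROUP BY region

Result:
  Midwest: 24
  Northeast: 33
  South: 14
  West: 48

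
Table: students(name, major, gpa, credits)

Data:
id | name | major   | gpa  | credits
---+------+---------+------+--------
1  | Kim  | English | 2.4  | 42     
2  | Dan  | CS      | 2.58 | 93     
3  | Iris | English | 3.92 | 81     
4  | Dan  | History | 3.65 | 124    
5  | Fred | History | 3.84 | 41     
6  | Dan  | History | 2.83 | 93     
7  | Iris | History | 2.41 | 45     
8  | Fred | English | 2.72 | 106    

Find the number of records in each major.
SELECT major, COUNT(*) as count
FROM students
GROUP BY major

Result:
  CS: 1
  English: 3
  History: 4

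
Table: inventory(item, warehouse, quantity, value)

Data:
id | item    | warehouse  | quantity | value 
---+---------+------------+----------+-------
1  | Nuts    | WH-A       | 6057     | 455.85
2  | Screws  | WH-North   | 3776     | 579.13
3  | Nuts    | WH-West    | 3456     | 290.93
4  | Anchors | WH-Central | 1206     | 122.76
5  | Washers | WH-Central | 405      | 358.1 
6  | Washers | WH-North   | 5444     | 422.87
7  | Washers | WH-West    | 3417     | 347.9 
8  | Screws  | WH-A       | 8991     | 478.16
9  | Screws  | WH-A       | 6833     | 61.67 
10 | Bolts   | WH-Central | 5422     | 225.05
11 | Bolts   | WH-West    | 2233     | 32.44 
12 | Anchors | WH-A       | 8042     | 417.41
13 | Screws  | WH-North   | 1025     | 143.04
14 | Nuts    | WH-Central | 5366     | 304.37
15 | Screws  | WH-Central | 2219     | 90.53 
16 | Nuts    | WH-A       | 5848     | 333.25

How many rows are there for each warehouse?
SELECT warehouse, COUNT(*) as count
FROM inventory
GROUP BY warehouse

Result:
  WH-A: 5
  WH-Central: 5
  WH-North: 3
  WH-West: 3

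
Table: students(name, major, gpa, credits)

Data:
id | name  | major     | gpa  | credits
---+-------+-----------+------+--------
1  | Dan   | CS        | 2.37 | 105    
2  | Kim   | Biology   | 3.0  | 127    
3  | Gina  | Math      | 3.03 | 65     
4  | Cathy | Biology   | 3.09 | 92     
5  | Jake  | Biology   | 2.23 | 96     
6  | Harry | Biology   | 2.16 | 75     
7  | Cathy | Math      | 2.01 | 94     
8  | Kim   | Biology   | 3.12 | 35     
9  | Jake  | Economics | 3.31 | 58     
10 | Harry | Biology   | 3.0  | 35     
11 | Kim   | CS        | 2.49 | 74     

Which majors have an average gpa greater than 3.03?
SELECT major, AVG(gpa)
FROM students
GROUP BY major
HAVING AVG(gpa) > 3.03

Result:
  Economics: avg=3.31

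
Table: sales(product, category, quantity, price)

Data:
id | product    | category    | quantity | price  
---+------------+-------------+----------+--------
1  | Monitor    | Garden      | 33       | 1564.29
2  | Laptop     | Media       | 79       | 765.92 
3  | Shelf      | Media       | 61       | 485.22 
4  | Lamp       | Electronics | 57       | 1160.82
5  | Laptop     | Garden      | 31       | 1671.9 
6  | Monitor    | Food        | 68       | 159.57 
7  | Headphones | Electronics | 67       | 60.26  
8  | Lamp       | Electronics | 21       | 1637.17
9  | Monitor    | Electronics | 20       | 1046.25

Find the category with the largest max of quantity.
SELECT category, MAX(quantity) as val
FROM sales
GROUP BY category
ORDER BY val DESC
LIMIT 1

Result: Media with max(quantity) = 79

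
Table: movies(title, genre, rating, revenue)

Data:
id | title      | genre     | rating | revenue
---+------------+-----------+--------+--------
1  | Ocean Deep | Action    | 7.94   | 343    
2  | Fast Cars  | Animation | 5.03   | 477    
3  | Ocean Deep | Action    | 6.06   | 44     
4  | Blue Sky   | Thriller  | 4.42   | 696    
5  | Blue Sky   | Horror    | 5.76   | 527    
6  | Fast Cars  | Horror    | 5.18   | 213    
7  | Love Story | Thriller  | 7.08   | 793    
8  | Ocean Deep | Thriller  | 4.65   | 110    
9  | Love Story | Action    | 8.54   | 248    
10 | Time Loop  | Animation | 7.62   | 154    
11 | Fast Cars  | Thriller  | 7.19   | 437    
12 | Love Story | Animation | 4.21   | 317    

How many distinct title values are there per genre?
SELECT genre, COUNT(DISTINCT title)
FROM movies
GROUP BY genre

Result:
  Action: 2 distinct
  Animation: 3 distinct
  Horror: 2 distinct
  Thriller: 4 distinct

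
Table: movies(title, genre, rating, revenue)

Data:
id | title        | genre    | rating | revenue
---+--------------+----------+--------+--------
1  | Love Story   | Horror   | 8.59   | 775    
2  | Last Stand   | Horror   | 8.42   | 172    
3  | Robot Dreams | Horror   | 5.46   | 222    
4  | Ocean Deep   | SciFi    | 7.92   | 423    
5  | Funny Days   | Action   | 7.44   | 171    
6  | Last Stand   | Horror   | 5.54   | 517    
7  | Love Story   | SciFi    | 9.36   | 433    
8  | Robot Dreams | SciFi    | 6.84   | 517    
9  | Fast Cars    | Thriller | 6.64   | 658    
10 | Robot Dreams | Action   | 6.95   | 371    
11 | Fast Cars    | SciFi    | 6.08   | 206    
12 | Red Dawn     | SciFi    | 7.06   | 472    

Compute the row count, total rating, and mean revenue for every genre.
SELECT genre,
       COUNT(*) as cnt,
       SUM(rating) as total_rating,
       AVG(revenue) as avg_revenue
FROM movies
GROUP BY genre

Result:
  Action: 2 records, 14.39 total rating, 271.00 avg revenue
  Horror: 4 records, 28.01 total rating, 421.50 avg revenue
  SciFi: 5 records, 37.26 total rating, 410.20 avg revenue
  Thriller: 1 records, 6.64 total rating, 658.00 avg revenue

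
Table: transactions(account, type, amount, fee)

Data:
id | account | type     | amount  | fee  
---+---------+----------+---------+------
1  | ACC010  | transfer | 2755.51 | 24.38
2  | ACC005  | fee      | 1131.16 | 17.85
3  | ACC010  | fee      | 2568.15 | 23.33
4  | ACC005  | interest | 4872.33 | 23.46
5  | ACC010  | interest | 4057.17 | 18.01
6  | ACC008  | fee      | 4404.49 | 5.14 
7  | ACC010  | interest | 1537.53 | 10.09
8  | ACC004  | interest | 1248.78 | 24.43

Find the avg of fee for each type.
SELECT type, AVG(fee) as result
FROM transactions
GROUP BY type

Result:
  fee: 15.44
  interest: 19.00
  transfer: 24.38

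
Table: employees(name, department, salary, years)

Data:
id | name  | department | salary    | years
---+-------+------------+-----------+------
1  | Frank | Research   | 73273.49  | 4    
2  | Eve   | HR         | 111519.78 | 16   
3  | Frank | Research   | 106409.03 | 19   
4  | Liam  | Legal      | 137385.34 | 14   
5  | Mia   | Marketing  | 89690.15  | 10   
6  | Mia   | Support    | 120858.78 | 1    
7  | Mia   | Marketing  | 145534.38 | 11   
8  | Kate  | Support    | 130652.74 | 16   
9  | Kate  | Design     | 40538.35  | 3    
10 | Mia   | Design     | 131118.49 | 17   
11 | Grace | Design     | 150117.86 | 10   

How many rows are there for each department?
SELECT department, COUNT(*) as count
FROM employees
GROUP BY department

Result:
  Design: 3
  HR: 1
  Legal: 1
  Marketing: 2
  Research: 2
  Support: 2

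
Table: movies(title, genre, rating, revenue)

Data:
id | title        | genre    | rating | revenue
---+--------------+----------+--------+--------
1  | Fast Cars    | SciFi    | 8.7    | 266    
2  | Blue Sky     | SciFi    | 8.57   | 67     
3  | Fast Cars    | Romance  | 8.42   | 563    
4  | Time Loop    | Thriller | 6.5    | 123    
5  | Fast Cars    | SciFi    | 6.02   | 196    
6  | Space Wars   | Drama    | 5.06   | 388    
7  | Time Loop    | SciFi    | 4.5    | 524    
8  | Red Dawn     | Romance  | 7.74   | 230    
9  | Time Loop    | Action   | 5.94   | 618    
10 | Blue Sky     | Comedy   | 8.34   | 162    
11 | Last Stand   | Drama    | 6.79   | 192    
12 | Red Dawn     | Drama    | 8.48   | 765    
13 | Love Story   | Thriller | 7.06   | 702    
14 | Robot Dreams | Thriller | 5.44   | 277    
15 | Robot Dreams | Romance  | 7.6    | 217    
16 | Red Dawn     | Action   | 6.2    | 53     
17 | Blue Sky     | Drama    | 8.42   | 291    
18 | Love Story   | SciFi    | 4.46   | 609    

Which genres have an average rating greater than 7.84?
SELECT genre, AVG(rating)
FROM movies
GROUP BY genre
HAVING AVG(rating) > 7.84

Result:
  Comedy: avg=8.34
  Romance: avg=7.92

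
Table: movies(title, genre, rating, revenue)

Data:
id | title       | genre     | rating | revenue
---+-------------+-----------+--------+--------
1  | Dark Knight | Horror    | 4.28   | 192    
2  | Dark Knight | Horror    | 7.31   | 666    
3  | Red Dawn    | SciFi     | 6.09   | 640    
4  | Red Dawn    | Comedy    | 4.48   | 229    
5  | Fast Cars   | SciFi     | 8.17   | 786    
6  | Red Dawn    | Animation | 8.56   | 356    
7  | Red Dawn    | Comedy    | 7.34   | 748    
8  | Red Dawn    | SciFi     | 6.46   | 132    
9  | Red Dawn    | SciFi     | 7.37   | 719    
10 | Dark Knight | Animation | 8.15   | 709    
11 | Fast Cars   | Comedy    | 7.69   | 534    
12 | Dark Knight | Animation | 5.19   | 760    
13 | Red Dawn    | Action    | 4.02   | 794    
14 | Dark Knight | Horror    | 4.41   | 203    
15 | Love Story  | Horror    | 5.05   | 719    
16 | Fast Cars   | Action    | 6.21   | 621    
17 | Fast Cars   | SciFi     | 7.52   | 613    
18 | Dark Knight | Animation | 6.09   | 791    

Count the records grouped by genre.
SELECT genre, COUNT(*) as count
FROM movies
GROUP BY genre

Result:
  Action: 2
  Animation: 4
  Comedy: 3
  Horror: 4
  SciFi: 5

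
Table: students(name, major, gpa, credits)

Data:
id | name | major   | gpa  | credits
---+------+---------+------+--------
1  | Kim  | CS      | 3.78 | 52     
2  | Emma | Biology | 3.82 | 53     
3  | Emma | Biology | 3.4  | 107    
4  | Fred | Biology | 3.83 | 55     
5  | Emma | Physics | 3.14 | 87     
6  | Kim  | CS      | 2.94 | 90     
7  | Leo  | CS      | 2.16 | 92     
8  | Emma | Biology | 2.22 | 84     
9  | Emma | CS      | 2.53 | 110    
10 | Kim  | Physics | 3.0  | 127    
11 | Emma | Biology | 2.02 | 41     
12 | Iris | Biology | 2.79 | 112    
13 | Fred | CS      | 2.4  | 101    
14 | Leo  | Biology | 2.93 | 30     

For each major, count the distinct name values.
SELECT major, COUNT(DISTINCT name)
FROM students
GROUP BY major

Result:
  Biology: 4 distinct
  CS: 4 distinct
  Physics: 2 distinct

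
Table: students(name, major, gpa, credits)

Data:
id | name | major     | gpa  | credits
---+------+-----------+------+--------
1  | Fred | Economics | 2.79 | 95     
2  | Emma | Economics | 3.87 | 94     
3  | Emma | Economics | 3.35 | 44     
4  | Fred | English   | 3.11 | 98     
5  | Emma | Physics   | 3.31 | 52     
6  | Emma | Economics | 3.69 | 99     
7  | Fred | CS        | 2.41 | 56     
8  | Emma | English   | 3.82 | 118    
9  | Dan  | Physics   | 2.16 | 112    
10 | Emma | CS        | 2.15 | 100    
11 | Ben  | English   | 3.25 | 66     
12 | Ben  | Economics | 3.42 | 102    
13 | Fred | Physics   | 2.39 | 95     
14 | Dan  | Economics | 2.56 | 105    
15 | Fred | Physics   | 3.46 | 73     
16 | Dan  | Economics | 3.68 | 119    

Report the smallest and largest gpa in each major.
SELECT major, MIN(gpa), MAX(gpa)
FROM students
GROUP BY major

Result:
  CS: min=2.15, max=2.41
  Economics: min=2.56, max=3.87
  English: min=3.11, max=3.82
  Physics: min=2.16, max=3.46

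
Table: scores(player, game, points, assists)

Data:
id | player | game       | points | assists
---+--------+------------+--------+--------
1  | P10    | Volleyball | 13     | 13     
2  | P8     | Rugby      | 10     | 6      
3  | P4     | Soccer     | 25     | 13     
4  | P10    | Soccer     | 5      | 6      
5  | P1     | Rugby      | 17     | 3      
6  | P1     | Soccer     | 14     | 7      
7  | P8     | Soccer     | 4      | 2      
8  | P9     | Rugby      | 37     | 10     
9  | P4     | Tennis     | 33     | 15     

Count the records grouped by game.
SELECT game, COUNT(*) as count
FROM scores
GROUP BY game

Result:
  Rugby: 3
  Soccer: 4
  Tennis: 1
  Volleyball: 1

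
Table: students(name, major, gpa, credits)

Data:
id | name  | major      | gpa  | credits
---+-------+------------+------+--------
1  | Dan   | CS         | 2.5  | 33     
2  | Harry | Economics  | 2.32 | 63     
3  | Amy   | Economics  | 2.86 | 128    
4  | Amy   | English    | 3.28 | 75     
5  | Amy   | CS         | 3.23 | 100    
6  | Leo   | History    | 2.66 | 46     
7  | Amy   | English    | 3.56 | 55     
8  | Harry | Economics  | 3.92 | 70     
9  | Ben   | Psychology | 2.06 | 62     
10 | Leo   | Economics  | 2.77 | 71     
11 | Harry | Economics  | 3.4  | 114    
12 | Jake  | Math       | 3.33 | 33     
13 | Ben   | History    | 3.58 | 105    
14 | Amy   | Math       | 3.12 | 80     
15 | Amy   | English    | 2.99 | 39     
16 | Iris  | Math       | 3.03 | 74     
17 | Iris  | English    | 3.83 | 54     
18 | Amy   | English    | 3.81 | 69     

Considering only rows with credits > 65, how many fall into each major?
SELECT major, COUNT(*)
FROM students
WHERE credits > 65
GROUP BY major

Note: WHERE filters rows before grouping.

Result:
  CS: 1
  Economics: 4
  English: 2
  History: 1
  Math: 2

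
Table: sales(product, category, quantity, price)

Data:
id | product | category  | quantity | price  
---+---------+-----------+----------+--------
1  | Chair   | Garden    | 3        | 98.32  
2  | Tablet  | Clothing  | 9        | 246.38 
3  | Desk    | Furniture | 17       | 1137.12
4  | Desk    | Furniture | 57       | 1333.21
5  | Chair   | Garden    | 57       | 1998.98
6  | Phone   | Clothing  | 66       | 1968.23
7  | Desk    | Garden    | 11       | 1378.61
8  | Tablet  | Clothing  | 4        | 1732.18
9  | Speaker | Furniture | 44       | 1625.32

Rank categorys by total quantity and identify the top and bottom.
SELECT category, SUM(quantity)
FROM sales
GROUP BY category
ORDER BY SUM(quantity)

All groups:
  Garden: 71
  Clothing: 79
  Furniture: 118

Highest: Furniture (118)
Lowest: Garden (71)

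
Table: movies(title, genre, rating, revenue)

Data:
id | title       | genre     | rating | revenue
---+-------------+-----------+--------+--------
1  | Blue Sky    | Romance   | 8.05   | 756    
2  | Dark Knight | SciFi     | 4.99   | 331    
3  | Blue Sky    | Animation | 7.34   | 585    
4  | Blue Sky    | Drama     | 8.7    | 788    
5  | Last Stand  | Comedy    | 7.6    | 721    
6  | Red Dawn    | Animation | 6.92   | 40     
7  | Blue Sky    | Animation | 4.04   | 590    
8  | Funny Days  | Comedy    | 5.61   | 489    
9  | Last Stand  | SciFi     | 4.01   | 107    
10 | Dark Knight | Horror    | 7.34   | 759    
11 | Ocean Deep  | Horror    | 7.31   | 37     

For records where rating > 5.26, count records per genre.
SELECT genre, COUNT(*)
FROM movies
WHERE rating > 5.26
GROUP BY genre

Note: WHERE filters rows before grouping.

Result:
  Animation: 2
  Comedy: 2
  Drama: 1
  Horror: 2
  Romance: 1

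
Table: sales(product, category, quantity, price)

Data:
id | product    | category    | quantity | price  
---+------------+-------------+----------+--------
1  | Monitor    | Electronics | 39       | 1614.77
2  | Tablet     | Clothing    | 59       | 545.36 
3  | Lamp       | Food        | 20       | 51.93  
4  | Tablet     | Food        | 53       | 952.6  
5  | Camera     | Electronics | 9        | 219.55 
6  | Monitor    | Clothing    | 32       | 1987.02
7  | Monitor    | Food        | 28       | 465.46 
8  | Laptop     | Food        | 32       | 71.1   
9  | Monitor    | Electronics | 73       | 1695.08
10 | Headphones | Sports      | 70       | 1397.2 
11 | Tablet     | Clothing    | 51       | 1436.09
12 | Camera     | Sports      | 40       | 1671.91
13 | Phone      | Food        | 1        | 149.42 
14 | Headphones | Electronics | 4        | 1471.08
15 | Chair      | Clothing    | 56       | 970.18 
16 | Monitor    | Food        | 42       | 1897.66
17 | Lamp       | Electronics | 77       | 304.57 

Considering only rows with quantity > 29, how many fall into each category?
SELECT category, COUNT(*)
FROM sales
WHERE quantity > 29
GROUP BY category

Note: WHERE filters rows before grouping.

Result:
  Clothing: 4
  Electronics: 3
  Food: 3
  Sports: 2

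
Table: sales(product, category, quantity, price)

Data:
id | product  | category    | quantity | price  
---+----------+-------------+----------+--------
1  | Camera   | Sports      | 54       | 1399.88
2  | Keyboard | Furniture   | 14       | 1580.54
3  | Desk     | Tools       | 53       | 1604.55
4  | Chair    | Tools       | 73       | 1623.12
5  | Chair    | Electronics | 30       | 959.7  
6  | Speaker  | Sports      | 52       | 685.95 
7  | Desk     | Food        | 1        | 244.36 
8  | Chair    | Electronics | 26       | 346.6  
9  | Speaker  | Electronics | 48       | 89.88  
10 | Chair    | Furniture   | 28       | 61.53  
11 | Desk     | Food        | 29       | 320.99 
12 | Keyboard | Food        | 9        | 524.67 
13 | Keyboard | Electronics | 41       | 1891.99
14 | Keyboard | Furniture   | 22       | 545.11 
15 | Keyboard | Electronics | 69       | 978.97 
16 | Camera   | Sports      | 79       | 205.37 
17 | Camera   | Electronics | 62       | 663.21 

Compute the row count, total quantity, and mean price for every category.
SELECT category,
       COUNT(*) as cnt,
       SUM(quantity) as total_quantity,
       AVG(price) as avg_price
FROM sales
GROUP BY category

Result:
  Electronics: 6 records, 276 total quantity, 821.73 avg price
  Food: 3 records, 39 total quantity, 363.34 avg price
  Furniture: 3 records, 64 total quantity, 729.06 avg price
  Sports: 3 records, 185 total quantity, 763.73 avg price
  Tools: 2 records, 126 total quantity, 1613.84 avg price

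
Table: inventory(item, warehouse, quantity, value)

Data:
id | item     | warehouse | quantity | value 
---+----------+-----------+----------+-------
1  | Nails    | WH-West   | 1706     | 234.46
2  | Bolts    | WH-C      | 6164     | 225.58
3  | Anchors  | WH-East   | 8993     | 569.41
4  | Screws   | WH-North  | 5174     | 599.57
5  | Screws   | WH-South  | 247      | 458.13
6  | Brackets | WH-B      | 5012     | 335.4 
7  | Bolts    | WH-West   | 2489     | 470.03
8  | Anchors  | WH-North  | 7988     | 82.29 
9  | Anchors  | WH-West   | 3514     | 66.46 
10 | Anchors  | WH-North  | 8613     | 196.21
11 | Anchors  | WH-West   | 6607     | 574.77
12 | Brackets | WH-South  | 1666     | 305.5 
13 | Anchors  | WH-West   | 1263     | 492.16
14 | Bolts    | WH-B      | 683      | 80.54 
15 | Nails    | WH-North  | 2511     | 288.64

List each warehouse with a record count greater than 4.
SELECT warehouse, COUNT(*) as cnt
FROM inventory
GROUP BY warehouse
HAVING COUNT(*) > 4

Result:
  WH-West: 5

Note: HAVING filters groups after aggregation, WHERE filters rows before.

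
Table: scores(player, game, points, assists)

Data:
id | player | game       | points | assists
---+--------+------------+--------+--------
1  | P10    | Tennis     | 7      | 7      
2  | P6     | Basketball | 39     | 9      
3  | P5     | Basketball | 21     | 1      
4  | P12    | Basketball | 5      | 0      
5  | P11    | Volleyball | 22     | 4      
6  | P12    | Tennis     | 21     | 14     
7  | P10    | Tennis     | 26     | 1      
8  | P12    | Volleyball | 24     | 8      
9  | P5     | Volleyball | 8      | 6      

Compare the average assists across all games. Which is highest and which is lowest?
SELECT game, AVG(assists)
FROM scores
GROUP BY game
ORDER BY AVG(assists)

All groups:
  Basketball: 3.33
  Volleyball: 6.00
  Tennis: 7.33

Highest: Tennis (7.33)
Lowest: Basketball (3.33)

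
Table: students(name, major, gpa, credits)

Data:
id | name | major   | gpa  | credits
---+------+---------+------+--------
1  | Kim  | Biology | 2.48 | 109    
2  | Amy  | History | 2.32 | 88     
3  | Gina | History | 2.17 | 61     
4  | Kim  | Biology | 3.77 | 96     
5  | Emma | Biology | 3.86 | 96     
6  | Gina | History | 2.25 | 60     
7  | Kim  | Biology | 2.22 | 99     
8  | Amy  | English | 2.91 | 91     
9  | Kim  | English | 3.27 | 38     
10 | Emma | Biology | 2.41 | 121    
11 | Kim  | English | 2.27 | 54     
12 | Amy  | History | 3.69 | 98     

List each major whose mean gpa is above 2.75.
SELECT major, AVG(gpa)
FROM students
GROUP BY major
HAVING AVG(gpa) > 2.75

Result:
  Biology: avg=2.95
  English: avg=2.82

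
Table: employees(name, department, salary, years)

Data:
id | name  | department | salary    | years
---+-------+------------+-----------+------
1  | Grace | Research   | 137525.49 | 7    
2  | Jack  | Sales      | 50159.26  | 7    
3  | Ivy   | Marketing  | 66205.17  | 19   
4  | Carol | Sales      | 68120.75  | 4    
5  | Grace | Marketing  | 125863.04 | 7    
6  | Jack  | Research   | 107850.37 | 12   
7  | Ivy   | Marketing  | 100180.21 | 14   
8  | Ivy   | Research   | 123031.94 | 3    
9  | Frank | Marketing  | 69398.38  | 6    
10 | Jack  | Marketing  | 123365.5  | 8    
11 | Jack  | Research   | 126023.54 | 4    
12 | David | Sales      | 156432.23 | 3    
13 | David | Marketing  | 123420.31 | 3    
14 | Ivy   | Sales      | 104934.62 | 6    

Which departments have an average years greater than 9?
SELECT department, AVG(years)
FROM employees
GROUP BY department
HAVING AVG(years) > 9

Result:
  Marketing: avg=9.50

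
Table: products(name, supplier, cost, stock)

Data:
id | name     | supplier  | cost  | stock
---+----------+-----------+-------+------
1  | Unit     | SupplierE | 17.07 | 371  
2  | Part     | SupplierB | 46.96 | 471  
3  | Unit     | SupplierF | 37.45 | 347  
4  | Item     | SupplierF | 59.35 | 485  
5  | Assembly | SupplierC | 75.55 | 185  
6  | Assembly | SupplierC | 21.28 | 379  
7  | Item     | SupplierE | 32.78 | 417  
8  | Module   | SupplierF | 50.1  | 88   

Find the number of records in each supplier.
SELECT supplier, COUNT(*) as count
FROM products
GROUP BY supplier

Result:
  SupplierB: 1
  SupplierC: 2
  SupplierE: 2
  SupplierF: 3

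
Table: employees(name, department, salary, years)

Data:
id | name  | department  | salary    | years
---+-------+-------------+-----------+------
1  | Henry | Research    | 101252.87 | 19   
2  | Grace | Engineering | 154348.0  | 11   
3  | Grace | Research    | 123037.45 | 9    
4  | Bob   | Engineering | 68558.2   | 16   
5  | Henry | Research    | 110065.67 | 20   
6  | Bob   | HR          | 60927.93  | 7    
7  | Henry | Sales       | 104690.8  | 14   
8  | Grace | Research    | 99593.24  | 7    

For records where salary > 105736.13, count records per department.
SELECT department, COUNT(*)
FROM employees
WHERE salary > 105736.13
GROUP BY department

Note: WHERE filters rows before grouping.

Result:
  Engineering: 1
  Research: 2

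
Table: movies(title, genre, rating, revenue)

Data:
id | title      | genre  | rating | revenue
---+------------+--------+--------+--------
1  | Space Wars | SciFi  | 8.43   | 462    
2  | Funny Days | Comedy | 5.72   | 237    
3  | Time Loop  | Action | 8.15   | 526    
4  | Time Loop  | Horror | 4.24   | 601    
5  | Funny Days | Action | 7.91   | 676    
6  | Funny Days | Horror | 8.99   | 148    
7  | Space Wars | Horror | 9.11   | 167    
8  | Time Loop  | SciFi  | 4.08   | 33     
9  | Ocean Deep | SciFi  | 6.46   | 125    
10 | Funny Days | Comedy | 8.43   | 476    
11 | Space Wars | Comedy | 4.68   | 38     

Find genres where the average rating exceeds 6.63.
SELECT genre, AVG(rating)
FROM movies
GROUP BY genre
HAVING AVG(rating) > 6.63

Result:
  Action: avg=8.03
  Horror: avg=7.45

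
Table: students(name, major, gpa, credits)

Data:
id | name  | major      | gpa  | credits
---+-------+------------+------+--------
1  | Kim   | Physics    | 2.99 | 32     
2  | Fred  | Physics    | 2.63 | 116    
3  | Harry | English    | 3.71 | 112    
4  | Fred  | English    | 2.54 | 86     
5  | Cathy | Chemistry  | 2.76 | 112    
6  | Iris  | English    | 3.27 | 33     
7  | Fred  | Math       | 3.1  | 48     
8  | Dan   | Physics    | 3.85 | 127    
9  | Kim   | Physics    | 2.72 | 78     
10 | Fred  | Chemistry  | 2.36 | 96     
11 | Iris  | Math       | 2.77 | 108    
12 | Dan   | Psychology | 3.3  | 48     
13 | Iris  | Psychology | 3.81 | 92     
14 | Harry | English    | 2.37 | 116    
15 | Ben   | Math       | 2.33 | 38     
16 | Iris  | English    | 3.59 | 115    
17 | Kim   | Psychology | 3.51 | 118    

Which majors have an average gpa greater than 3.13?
SELECT major, AVG(gpa)
FROM students
GROUP BY major
HAVING AVG(gpa) > 3.13

Result:
  Psychology: avg=3.54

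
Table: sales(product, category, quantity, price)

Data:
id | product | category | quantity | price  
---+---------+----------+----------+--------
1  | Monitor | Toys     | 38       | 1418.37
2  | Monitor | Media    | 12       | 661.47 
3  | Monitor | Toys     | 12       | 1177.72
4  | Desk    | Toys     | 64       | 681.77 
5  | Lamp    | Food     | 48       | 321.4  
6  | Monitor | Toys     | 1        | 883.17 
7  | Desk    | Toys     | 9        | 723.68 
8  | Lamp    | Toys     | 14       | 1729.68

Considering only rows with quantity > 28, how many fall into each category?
SELECT category, COUNT(*)
FROM sales
WHERE quantity > 28
GROUP BY category

Note: WHERE filters rows before grouping.

Result:
  Food: 1
  Toys: 2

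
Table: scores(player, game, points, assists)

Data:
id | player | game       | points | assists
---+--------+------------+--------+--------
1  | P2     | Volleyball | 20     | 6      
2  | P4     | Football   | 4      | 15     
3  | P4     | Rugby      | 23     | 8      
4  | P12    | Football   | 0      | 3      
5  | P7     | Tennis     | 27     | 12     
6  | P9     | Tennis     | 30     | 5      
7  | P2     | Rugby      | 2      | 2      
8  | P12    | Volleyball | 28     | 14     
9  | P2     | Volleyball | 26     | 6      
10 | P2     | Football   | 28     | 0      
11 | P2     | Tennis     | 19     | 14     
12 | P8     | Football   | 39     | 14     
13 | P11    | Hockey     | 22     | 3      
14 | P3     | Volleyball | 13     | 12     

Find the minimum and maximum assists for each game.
SELECT game, MIN(assists), MAX(assists)
FROM scores
GROUP BY game

Result:
  Football: min=0, max=15
  Hockey: min=3, max=3
  Rugby: min=2, max=8
  Tennis: min=5, max=14
  Volleyball: min=6, max=14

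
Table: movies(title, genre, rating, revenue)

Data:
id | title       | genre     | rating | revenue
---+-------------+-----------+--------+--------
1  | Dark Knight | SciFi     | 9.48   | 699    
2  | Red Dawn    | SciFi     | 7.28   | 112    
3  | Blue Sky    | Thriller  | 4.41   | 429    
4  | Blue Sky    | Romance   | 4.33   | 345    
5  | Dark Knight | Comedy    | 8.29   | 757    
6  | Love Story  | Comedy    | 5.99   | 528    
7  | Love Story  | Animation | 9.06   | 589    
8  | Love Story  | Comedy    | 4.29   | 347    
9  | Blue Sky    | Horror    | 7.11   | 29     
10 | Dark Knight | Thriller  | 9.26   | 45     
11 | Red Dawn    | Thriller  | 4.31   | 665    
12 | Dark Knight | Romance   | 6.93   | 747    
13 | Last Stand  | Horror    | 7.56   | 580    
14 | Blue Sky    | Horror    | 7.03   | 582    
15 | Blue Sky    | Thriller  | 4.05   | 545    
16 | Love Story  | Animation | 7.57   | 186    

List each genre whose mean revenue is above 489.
SELECT genre, AVG(revenue)
FROM movies
GROUP BY genre
HAVING AVG(revenue) > 489

Result:
  Comedy: avg=544.00
  Romance: avg=546.00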